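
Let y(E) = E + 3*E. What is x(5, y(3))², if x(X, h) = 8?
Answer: 64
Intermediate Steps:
y(E) = 4*E
x(5, y(3))² = 8² = 64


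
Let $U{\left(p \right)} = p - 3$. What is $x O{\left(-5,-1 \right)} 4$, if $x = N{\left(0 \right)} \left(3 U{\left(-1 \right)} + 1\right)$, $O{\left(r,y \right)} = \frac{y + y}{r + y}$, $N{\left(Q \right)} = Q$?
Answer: $0$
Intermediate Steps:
$U{\left(p \right)} = -3 + p$
$O{\left(r,y \right)} = \frac{2 y}{r + y}$
$x = 0$ ($x = 0 \left(3 \left(-3 - 1\right) + 1\right) = 0 \left(3 \left(-4\right) + 1\right) = 0 \left(-12 + 1\right) = 0 \left(-11\right) = 0$)
$x O{\left(-5,-1 \right)} 4 = 0 \cdot 2 \left(-1\right) \frac{1}{-5 - 1} \cdot 4 = 0 \cdot 2 \left(-1\right) \frac{1}{-6} \cdot 4 = 0 \cdot 2 \left(-1\right) \left(- \frac{1}{6}\right) 4 = 0 \cdot \frac{1}{3} \cdot 4 = 0 \cdot 4 = 0$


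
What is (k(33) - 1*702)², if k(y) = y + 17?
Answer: 425104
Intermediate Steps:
k(y) = 17 + y
(k(33) - 1*702)² = ((17 + 33) - 1*702)² = (50 - 702)² = (-652)² = 425104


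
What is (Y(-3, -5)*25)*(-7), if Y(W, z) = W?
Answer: 525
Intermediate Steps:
(Y(-3, -5)*25)*(-7) = -3*25*(-7) = -75*(-7) = 525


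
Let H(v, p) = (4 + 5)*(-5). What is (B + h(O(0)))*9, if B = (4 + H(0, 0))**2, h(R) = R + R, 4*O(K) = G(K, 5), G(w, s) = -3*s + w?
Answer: 30123/2 ≈ 15062.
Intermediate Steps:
G(w, s) = w - 3*s
H(v, p) = -45 (H(v, p) = 9*(-5) = -45)
O(K) = -15/4 + K/4 (O(K) = (K - 3*5)/4 = (K - 15)/4 = (-15 + K)/4 = -15/4 + K/4)
h(R) = 2*R
B = 1681 (B = (4 - 45)**2 = (-41)**2 = 1681)
(B + h(O(0)))*9 = (1681 + 2*(-15/4 + (1/4)*0))*9 = (1681 + 2*(-15/4 + 0))*9 = (1681 + 2*(-15/4))*9 = (1681 - 15/2)*9 = (3347/2)*9 = 30123/2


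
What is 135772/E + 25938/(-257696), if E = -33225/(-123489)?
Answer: 720103347221253/1426991600 ≈ 5.0463e+5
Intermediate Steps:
E = 11075/41163 (E = -33225*(-1/123489) = 11075/41163 ≈ 0.26905)
135772/E + 25938/(-257696) = 135772/(11075/41163) + 25938/(-257696) = 135772*(41163/11075) + 25938*(-1/257696) = 5588782836/11075 - 12969/128848 = 720103347221253/1426991600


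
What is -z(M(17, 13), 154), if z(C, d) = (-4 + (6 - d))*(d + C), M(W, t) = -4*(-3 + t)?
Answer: 17328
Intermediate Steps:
M(W, t) = 12 - 4*t
z(C, d) = (2 - d)*(C + d)
-z(M(17, 13), 154) = -(-1*154² + 2*(12 - 4*13) + 2*154 - 1*(12 - 4*13)*154) = -(-1*23716 + 2*(12 - 52) + 308 - 1*(12 - 52)*154) = -(-23716 + 2*(-40) + 308 - 1*(-40)*154) = -(-23716 - 80 + 308 + 6160) = -1*(-17328) = 17328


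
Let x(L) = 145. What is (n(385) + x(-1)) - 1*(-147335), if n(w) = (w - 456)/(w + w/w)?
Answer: 56927209/386 ≈ 1.4748e+5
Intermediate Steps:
n(w) = (-456 + w)/(1 + w) (n(w) = (-456 + w)/(w + 1) = (-456 + w)/(1 + w))
(n(385) + x(-1)) - 1*(-147335) = ((-456 + 385)/(1 + 385) + 145) - 1*(-147335) = (-71/386 + 145) + 147335 = 55899/386 + 147335 = 56927209/386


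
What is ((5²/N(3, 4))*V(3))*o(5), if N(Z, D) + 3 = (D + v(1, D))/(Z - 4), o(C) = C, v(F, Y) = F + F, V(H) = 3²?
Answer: -125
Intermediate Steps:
V(H) = 9
v(F, Y) = 2*F
N(Z, D) = -3 + (2 + D)/(-4 + Z) (N(Z, D) = -3 + (D + 2*1)/(Z - 4) = -3 + (D + 2)/(-4 + Z) = -3 + (2 + D)/(-4 + Z))
((5²/N(3, 4))*V(3))*o(5) = ((5²/(((14 + 4 - 3*3)/(-4 + 3))))*9)*5 = ((25/(((14 + 4 - 9)/(-1))))*9)*5 = ((25/((-1*9)))*9)*5 = ((25/(-9))*9)*5 = ((25*(-⅑))*9)*5 = -25/9*9*5 = -25*5 = -125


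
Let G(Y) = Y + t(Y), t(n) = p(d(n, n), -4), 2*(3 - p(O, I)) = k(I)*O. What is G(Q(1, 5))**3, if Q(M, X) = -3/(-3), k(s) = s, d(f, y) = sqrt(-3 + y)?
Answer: -32 + 80*I*sqrt(2) ≈ -32.0 + 113.14*I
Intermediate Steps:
p(O, I) = 3 - I*O/2
Q(M, X) = 1 (Q(M, X) = -3*(-1/3) = 1)
t(n) = 3 + 2*sqrt(-3 + n) (t(n) = 3 - 1/2*(-4)*sqrt(-3 + n) = 3 + 2*sqrt(-3 + n))
G(Y) = 3 + Y + 2*sqrt(-3 + Y) (G(Y) = Y + (3 + 2*sqrt(-3 + Y)) = 3 + Y + 2*sqrt(-3 + Y))
G(Q(1, 5))**3 = (3 + 1 + 2*sqrt(-3 + 1))**3 = (3 + 1 + 2*sqrt(-2))**3 = (3 + 1 + 2*(I*sqrt(2)))**3 = (3 + 1 + 2*I*sqrt(2))**3 = (4 + 2*I*sqrt(2))**3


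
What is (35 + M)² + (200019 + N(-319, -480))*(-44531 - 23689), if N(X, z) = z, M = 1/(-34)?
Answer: -15736107056759/1156 ≈ -1.3613e+10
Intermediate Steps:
M = -1/34 ≈ -0.029412
(35 + M)² + (200019 + N(-319, -480))*(-44531 - 23689) = (35 - 1/34)² + (200019 - 480)*(-44531 - 23689) = (1189/34)² + 199539*(-68220) = 1413721/1156 - 13612550580 = -15736107056759/1156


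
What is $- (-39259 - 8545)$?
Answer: $47804$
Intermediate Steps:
$- (-39259 - 8545) = \left(-1\right) \left(-47804\right) = 47804$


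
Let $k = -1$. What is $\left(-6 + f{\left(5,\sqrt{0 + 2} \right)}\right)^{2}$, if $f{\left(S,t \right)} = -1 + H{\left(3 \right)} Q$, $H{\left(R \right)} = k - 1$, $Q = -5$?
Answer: $9$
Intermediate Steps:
$H{\left(R \right)} = -2$ ($H{\left(R \right)} = -1 - 1 = -2$)
$f{\left(S,t \right)} = 9$ ($f{\left(S,t \right)} = -1 - -10 = -1 + 10 = 9$)
$\left(-6 + f{\left(5,\sqrt{0 + 2} \right)}\right)^{2} = \left(-6 + 9\right)^{2} = 3^{2} = 9$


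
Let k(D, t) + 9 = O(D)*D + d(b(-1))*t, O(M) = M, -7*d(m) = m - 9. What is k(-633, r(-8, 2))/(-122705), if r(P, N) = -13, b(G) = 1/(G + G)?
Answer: -5609273/1717870 ≈ -3.2652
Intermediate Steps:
b(G) = 1/(2*G)
d(m) = 9/7 - m/7 (d(m) = -(m - 9)/7 = -(-9 + m)/7 = 9/7 - m/7)
k(D, t) = -9 + D² + 19*t/14 (k(D, t) = -9 + (D*D + (9/7 - 1/(14*(-1)))*t) = -9 + (D² + (9/7 - (-1)/14)*t) = -9 + (D² + (9/7 - ⅐*(-½))*t) = -9 + (D² + (9/7 + 1/14)*t) = -9 + (D² + 19*t/14) = -9 + D² + 19*t/14)
k(-633, r(-8, 2))/(-122705) = (-9 + (-633)² + (19/14)*(-13))/(-122705) = (-9 + 400689 - 247/14)*(-1/122705) = (5609273/14)*(-1/122705) = -5609273/1717870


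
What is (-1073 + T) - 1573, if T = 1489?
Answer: -1157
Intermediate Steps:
(-1073 + T) - 1573 = (-1073 + 1489) - 1573 = 416 - 1573 = -1157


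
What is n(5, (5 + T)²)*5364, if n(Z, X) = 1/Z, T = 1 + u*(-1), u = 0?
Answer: 5364/5 ≈ 1072.8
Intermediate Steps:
T = 1 (T = 1 + 0*(-1) = 1 + 0 = 1)
n(5, (5 + T)²)*5364 = 5364/5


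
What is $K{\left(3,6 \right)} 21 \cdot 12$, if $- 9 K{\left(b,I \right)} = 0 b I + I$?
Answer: $-168$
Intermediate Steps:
$K{\left(b,I \right)} = - \frac{I}{9}$ ($K{\left(b,I \right)} = - \frac{0 b I + I}{9} = - \frac{0 I + I}{9} = - \frac{0 + I}{9} = - \frac{I}{9}$)
$K{\left(3,6 \right)} 21 \cdot 12 = \left(- \frac{1}{9}\right) 6 \cdot 21 \cdot 12 = \left(- \frac{2}{3}\right) 21 \cdot 12 = \left(-14\right) 12 = -168$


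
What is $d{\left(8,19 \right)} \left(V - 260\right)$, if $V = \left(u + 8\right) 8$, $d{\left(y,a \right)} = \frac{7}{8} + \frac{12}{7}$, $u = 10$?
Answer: $- \frac{4205}{14} \approx -300.36$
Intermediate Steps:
$d{\left(y,a \right)} = \frac{145}{56}$ ($d{\left(y,a \right)} = 7 \cdot \frac{1}{8} + 12 \cdot \frac{1}{7} = \frac{7}{8} + \frac{12}{7} = \frac{145}{56}$)
$V = 144$ ($V = \left(10 + 8\right) 8 = 18 \cdot 8 = 144$)
$d{\left(8,19 \right)} \left(V - 260\right) = \frac{145 \left(144 - 260\right)}{56} = \frac{145}{56} \left(-116\right) = - \frac{4205}{14}$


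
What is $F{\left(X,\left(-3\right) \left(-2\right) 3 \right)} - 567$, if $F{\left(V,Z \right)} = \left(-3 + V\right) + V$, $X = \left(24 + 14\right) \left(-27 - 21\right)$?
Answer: $-4218$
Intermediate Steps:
$X = -1824$ ($X = 38 \left(-48\right) = -1824$)
$F{\left(V,Z \right)} = -3 + 2 V$
$F{\left(X,\left(-3\right) \left(-2\right) 3 \right)} - 567 = \left(-3 + 2 \left(-1824\right)\right) - 567 = \left(-3 - 3648\right) - 567 = -3651 - 567 = -4218$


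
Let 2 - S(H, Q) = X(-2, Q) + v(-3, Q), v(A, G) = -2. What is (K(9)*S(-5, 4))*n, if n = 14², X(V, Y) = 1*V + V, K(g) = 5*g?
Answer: 70560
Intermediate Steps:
X(V, Y) = 2*V (X(V, Y) = V + V = 2*V)
n = 196
S(H, Q) = 8 (S(H, Q) = 2 - (2*(-2) - 2) = 2 - (-4 - 2) = 2 - 1*(-6) = 2 + 6 = 8)
(K(9)*S(-5, 4))*n = ((5*9)*8)*196 = (45*8)*196 = 360*196 = 70560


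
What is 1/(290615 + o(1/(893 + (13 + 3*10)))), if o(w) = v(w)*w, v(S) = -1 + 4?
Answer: 312/90671881 ≈ 3.4410e-6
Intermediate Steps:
v(S) = 3
o(w) = 3*w
1/(290615 + o(1/(893 + (13 + 3*10)))) = 1/(290615 + 3/(893 + (13 + 3*10))) = 1/(290615 + 3/(893 + (13 + 30))) = 1/(290615 + 3/(893 + 43)) = 1/(290615 + 3/936) = 1/(290615 + 3*(1/936)) = 1/(290615 + 1/312) = 1/(90671881/312) = 312/90671881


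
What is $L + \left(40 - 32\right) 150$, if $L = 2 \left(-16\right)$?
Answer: $1168$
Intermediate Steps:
$L = -32$
$L + \left(40 - 32\right) 150 = -32 + \left(40 - 32\right) 150 = -32 + 8 \cdot 150 = -32 + 1200 = 1168$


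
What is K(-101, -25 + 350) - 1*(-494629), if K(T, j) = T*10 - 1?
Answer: 493618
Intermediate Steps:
K(T, j) = -1 + 10*T (K(T, j) = 10*T - 1 = -1 + 10*T)
K(-101, -25 + 350) - 1*(-494629) = (-1 + 10*(-101)) - 1*(-494629) = (-1 - 1010) + 494629 = -1011 + 494629 = 493618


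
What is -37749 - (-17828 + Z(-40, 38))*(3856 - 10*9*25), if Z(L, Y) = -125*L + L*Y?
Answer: 23005139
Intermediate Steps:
-37749 - (-17828 + Z(-40, 38))*(3856 - 10*9*25) = -37749 - (-17828 - 40*(-125 + 38))*(3856 - 10*9*25) = -37749 - (-17828 - 40*(-87))*(3856 - 90*25) = -37749 - (-17828 + 3480)*(3856 - 2250) = -37749 - (-14348)*1606 = -37749 - 1*(-23042888) = -37749 + 23042888 = 23005139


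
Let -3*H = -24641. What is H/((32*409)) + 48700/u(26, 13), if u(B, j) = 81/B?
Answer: 16572690907/1060128 ≈ 15633.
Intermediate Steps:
H = 24641/3 (H = -⅓*(-24641) = 24641/3 ≈ 8213.7)
H/((32*409)) + 48700/u(26, 13) = 24641/(3*((32*409))) + 48700/((81/26)) = (24641/3)/13088 + 48700/((81*(1/26))) = (24641/3)*(1/13088) + 48700/(81/26) = 24641/39264 + 48700*(26/81) = 24641/39264 + 1266200/81 = 16572690907/1060128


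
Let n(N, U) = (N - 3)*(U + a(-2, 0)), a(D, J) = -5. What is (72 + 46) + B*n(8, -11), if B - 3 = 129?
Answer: -10442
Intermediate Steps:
n(N, U) = (-5 + U)*(-3 + N) (n(N, U) = (N - 3)*(U - 5) = (-3 + N)*(-5 + U) = (-5 + U)*(-3 + N))
B = 132 (B = 3 + 129 = 132)
(72 + 46) + B*n(8, -11) = (72 + 46) + 132*(15 - 5*8 - 3*(-11) + 8*(-11)) = 118 + 132*(15 - 40 + 33 - 88) = 118 + 132*(-80) = 118 - 10560 = -10442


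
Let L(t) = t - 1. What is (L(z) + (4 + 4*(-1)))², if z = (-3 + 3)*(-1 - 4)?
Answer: 1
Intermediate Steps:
z = 0 (z = 0*(-5) = 0)
L(t) = -1 + t
(L(z) + (4 + 4*(-1)))² = ((-1 + 0) + (4 + 4*(-1)))² = (-1 + (4 - 4))² = (-1 + 0)² = (-1)² = 1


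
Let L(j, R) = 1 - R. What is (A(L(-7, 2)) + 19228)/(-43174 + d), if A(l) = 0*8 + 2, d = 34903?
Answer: -6410/2757 ≈ -2.3250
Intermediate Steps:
A(l) = 2 (A(l) = 0 + 2 = 2)
(A(L(-7, 2)) + 19228)/(-43174 + d) = (2 + 19228)/(-43174 + 34903) = 19230/(-8271) = 19230*(-1/8271) = -6410/2757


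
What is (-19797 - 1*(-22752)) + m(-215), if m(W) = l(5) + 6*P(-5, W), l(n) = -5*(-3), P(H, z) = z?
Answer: 1680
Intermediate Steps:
l(n) = 15
m(W) = 15 + 6*W
(-19797 - 1*(-22752)) + m(-215) = (-19797 - 1*(-22752)) + (15 + 6*(-215)) = (-19797 + 22752) + (15 - 1290) = 2955 - 1275 = 1680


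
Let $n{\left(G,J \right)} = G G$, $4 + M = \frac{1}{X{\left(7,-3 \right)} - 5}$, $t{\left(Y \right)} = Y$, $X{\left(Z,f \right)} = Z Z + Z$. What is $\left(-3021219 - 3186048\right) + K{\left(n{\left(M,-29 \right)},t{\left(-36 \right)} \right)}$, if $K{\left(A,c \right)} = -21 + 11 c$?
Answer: $-6207684$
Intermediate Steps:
$X{\left(Z,f \right)} = Z + Z^{2}$ ($X{\left(Z,f \right)} = Z^{2} + Z = Z + Z^{2}$)
$M = - \frac{203}{51}$ ($M = -4 + \frac{1}{7 \left(1 + 7\right) - 5} = -4 + \frac{1}{7 \cdot 8 - 5} = -4 + \frac{1}{56 - 5} = -4 + \frac{1}{51} = - \frac{203}{51} \approx -3.9804$)
$n{\left(G,J \right)} = G^{2}$
$\left(-3021219 - 3186048\right) + K{\left(n{\left(M,-29 \right)},t{\left(-36 \right)} \right)} = \left(-3021219 - 3186048\right) + \left(-21 + 11 \left(-36\right)\right) = -6207267 - 417 = -6207684$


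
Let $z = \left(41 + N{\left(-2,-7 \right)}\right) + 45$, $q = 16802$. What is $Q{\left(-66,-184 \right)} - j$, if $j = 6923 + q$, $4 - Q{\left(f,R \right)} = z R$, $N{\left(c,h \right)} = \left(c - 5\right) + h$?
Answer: $-10473$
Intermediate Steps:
$N{\left(c,h \right)} = -5 + c + h$ ($N{\left(c,h \right)} = \left(-5 + c\right) + h = -5 + c + h$)
$z = 72$ ($z = \left(41 - 14\right) + 45 = 27 + 45 = 72$)
$Q{\left(f,R \right)} = 4 - 72 R$
$j = 23725$ ($j = 6923 + 16802 = 23725$)
$Q{\left(-66,-184 \right)} - j = \left(4 - -13248\right) - 23725 = \left(4 + 13248\right) - 23725 = 13252 - 23725 = -10473$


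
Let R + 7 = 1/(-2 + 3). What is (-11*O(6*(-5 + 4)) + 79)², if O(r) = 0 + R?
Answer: 21025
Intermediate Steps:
R = -6 (R = -7 + 1/(-2 + 3) = -7 + 1/1 = -7 + 1 = -6)
O(r) = -6 (O(r) = 0 - 6 = -6)
(-11*O(6*(-5 + 4)) + 79)² = (-11*(-6) + 79)² = (66 + 79)² = 145² = 21025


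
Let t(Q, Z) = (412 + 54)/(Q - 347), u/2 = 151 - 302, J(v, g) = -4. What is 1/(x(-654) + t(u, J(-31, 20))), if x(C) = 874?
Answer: 649/566760 ≈ 0.0011451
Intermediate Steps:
u = -302 (u = 2*(151 - 302) = 2*(-151) = -302)
t(Q, Z) = 466/(-347 + Q)
1/(x(-654) + t(u, J(-31, 20))) = 1/(874 + 466/(-347 - 302)) = 1/(874 + 466/(-649)) = 1/(874 + 466*(-1/649)) = 1/(874 - 466/649) = 1/(566760/649) = 649/566760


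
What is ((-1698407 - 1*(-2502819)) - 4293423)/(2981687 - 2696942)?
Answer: -3489011/284745 ≈ -12.253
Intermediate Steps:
((-1698407 - 1*(-2502819)) - 4293423)/(2981687 - 2696942) = ((-1698407 + 2502819) - 4293423)/284745 = (804412 - 4293423)*(1/284745) = -3489011*1/284745 = -3489011/284745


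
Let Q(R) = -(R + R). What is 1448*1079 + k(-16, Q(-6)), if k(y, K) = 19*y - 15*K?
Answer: 1561908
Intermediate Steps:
Q(R) = -2*R
k(y, K) = -15*K + 19*y
1448*1079 + k(-16, Q(-6)) = 1448*1079 + (-(-30)*(-6) + 19*(-16)) = 1562392 + (-15*12 - 304) = 1562392 + (-180 - 304) = 1562392 - 484 = 1561908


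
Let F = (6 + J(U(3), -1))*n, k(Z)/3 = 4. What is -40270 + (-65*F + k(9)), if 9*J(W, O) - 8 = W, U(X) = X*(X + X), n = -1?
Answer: -357122/9 ≈ -39680.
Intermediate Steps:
U(X) = 2*X² (U(X) = X*(2*X) = 2*X²)
J(W, O) = 8/9 + W/9
k(Z) = 12 (k(Z) = 3*4 = 12)
F = -80/9 (F = (6 + (8/9 + (2*3²)/9))*(-1) = (6 + (8/9 + (2*9)/9))*(-1) = (6 + (8/9 + (⅑)*18))*(-1) = (6 + (8/9 + 2))*(-1) = (6 + 26/9)*(-1) = (80/9)*(-1) = -80/9 ≈ -8.8889)
-40270 + (-65*F + k(9)) = -40270 + (-65*(-80/9) + 12) = -40270 + (5200/9 + 12) = -40270 + 5308/9 = -357122/9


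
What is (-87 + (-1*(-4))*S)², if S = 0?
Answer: 7569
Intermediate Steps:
(-87 + (-1*(-4))*S)² = (-87 - 1*(-4)*0)² = (-87 + 4*0)² = (-87 + 0)² = (-87)² = 7569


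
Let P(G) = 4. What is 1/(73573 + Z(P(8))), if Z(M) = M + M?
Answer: 1/73581 ≈ 1.3590e-5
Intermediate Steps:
Z(M) = 2*M
1/(73573 + Z(P(8))) = 1/(73573 + 2*4) = 1/(73573 + 8) = 1/73581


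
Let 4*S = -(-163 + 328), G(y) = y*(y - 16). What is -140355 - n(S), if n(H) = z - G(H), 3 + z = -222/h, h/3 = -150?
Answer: -165589117/1200 ≈ -1.3799e+5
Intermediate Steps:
h = -450 (h = 3*(-150) = -450)
z = -188/75 (z = -3 - 222/(-450) = -3 - 222*(-1/450) = -3 + 37/75 = -188/75 ≈ -2.5067)
G(y) = y*(-16 + y)
S = -165/4 (S = (-(-163 + 328))/4 = (-1*165)/4 = (¼)*(-165) = -165/4 ≈ -41.250)
n(H) = -188/75 - H*(-16 + H)
-140355 - n(S) = -140355 - (-188/75 - (-165/4)² + 16*(-165/4)) = -140355 - (-188/75 - 1*27225/16 - 660) = -140355 - (-188/75 - 27225/16 - 660) = -140355 - 1*(-2836883/1200) = -140355 + 2836883/1200 = -165589117/1200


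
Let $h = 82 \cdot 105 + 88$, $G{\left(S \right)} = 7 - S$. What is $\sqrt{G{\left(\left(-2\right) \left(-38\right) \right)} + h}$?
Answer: $\sqrt{8629} \approx 92.892$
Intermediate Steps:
$h = 8698$ ($h = 8610 + 88 = 8698$)
$\sqrt{G{\left(\left(-2\right) \left(-38\right) \right)} + h} = \sqrt{\left(7 - \left(-2\right) \left(-38\right)\right) + 8698} = \sqrt{\left(7 - 76\right) + 8698} = \sqrt{-69 + 8698} = \sqrt{8629}$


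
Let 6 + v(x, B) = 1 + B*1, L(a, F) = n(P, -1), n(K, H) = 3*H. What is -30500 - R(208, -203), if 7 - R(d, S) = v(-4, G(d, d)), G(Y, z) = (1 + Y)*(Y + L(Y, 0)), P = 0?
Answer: 12333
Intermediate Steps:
L(a, F) = -3 (L(a, F) = 3*(-1) = -3)
G(Y, z) = (1 + Y)*(-3 + Y) (G(Y, z) = (1 + Y)*(Y - 3) = (1 + Y)*(-3 + Y))
v(x, B) = -5 + B (v(x, B) = -6 + (1 + B*1) = -6 + (1 + B) = -5 + B)
R(d, S) = 15 - d² + 2*d (R(d, S) = 7 - (-5 + (-3 + d² - 2*d)) = 7 - (-8 + d² - 2*d) = 7 + (8 - d² + 2*d) = 15 - d² + 2*d)
-30500 - R(208, -203) = -30500 - (15 - 1*208² + 2*208) = -30500 - (15 - 1*43264 + 416) = -30500 - (15 - 43264 + 416) = -30500 - 1*(-42833) = -30500 + 42833 = 12333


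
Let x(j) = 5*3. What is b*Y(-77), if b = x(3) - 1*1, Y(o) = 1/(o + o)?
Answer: -1/11 ≈ -0.090909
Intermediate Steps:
Y(o) = 1/(2*o)
x(j) = 15
b = 14 (b = 15 - 1*1 = 15 - 1 = 14)
b*Y(-77) = 14*((½)/(-77)) = 14*((½)*(-1/77)) = 14*(-1/154) = -1/11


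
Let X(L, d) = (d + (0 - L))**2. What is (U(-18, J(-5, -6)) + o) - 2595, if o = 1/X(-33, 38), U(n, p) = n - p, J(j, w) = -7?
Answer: -13136845/5041 ≈ -2606.0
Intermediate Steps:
X(L, d) = (d - L)**2
o = 1/5041 (o = 1/((-33 - 1*38)**2) = 1/((-33 - 38)**2) = 1/((-71)**2) = 1/5041 ≈ 0.00019837)
(U(-18, J(-5, -6)) + o) - 2595 = ((-18 - 1*(-7)) + 1/5041) - 2595 = ((-18 + 7) + 1/5041) - 2595 = (-11 + 1/5041) - 2595 = -55450/5041 - 2595 = -13136845/5041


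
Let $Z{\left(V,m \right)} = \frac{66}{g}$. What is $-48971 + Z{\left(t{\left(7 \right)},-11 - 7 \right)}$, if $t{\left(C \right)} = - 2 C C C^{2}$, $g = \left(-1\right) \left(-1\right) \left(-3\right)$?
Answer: $-48993$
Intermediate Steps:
$g = -3$ ($g = 1 \left(-3\right) = -3$)
$t{\left(C \right)} = - 2 C^{4}$ ($t{\left(C \right)} = - 2 C^{2} C^{2} = - 2 C^{4}$)
$Z{\left(V,m \right)} = -22$ ($Z{\left(V,m \right)} = \frac{66}{-3} = 66 \left(- \frac{1}{3}\right) = -22$)
$-48971 + Z{\left(t{\left(7 \right)},-11 - 7 \right)} = -48971 - 22 = -48993$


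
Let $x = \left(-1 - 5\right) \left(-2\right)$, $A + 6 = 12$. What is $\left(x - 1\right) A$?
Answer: $66$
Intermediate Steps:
$A = 6$ ($A = -6 + 12 = 6$)
$x = 12$ ($x = \left(-6\right) \left(-2\right) = 12$)
$\left(x - 1\right) A = \left(12 - 1\right) 6 = 11 \cdot 6 = 66$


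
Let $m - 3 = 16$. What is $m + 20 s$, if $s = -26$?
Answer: $-501$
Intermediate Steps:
$m = 19$ ($m = 3 + 16 = 19$)
$m + 20 s = 19 + 20 \left(-26\right) = 19 - 520 = -501$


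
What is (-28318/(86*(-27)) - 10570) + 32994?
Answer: 26048423/1161 ≈ 22436.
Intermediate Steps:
(-28318/(86*(-27)) - 10570) + 32994 = (-28318/(-2322) - 10570) + 32994 = (-28318*(-1/2322) - 10570) + 32994 = (14159/1161 - 10570) + 32994 = -12257611/1161 + 32994 = 26048423/1161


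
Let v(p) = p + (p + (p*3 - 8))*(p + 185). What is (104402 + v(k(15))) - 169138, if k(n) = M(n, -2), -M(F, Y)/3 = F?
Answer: -91101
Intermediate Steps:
M(F, Y) = -3*F
k(n) = -3*n
v(p) = p + (-8 + 4*p)*(185 + p) (v(p) = p + (p + (3*p - 8))*(185 + p) = p + (p + (-8 + 3*p))*(185 + p) = p + (-8 + 4*p)*(185 + p))
(104402 + v(k(15))) - 169138 = (104402 + (-1480 + 4*(-3*15)**2 + 733*(-3*15))) - 169138 = (104402 + (-1480 + 4*(-45)**2 + 733*(-45))) - 169138 = (104402 + (-1480 + 4*2025 - 32985)) - 169138 = (104402 + (-1480 + 8100 - 32985)) - 169138 = (104402 - 26365) - 169138 = 78037 - 169138 = -91101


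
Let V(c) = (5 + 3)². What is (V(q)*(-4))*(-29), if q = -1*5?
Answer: 7424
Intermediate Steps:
q = -5
V(c) = 64 (V(c) = 8² = 64)
(V(q)*(-4))*(-29) = (64*(-4))*(-29) = -256*(-29) = 7424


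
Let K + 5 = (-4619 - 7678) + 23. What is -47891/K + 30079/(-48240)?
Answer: 646973933/197446320 ≈ 3.2767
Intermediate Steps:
K = -12279 (K = -5 + ((-4619 - 7678) + 23) = -5 + (-12297 + 23) = -5 - 12274 = -12279)
-47891/K + 30079/(-48240) = -47891/(-12279) + 30079/(-48240) = -47891*(-1/12279) + 30079*(-1/48240) = 47891/12279 - 30079/48240 = 646973933/197446320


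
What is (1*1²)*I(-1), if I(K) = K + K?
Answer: -2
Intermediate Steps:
I(K) = 2*K
(1*1²)*I(-1) = (1*1²)*(2*(-1)) = (1*1)*(-2) = 1*(-2) = -2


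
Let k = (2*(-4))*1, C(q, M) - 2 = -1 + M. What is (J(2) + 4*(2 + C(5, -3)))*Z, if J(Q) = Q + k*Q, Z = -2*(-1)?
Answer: -28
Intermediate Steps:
C(q, M) = 1 + M (C(q, M) = 2 + (-1 + M) = 1 + M)
k = -8 (k = -8*1 = -8)
Z = 2
J(Q) = -7*Q (J(Q) = Q - 8*Q = -7*Q)
(J(2) + 4*(2 + C(5, -3)))*Z = (-7*2 + 4*(2 + (1 - 3)))*2 = (-14 + 4*(2 - 2))*2 = (-14 + 4*0)*2 = (-14 + 0)*2 = -14*2 = -28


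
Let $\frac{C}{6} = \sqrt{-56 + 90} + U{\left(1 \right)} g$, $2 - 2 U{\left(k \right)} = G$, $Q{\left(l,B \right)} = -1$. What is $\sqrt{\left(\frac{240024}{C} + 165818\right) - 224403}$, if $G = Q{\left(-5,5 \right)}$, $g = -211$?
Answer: $\frac{\sqrt{-37164313 + 117170 \sqrt{34}}}{\sqrt{633 - 2 \sqrt{34}}} \approx 242.31 i$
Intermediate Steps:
$G = -1$
$U{\left(k \right)} = \frac{3}{2}$ ($U{\left(k \right)} = 1 - - \frac{1}{2} = 1 + \frac{1}{2} = \frac{3}{2}$)
$C = -1899 + 6 \sqrt{34}$ ($C = 6 \left(\sqrt{-56 + 90} + \frac{3}{2} \left(-211\right)\right) = 6 \left(\sqrt{34} - \frac{633}{2}\right) = 6 \left(- \frac{633}{2} + \sqrt{34}\right) = -1899 + 6 \sqrt{34} \approx -1864.0$)
$\sqrt{\left(\frac{240024}{C} + 165818\right) - 224403} = \sqrt{\left(\frac{240024}{-1899 + 6 \sqrt{34}} + 165818\right) - 224403} = \sqrt{\left(165818 + \frac{240024}{-1899 + 6 \sqrt{34}}\right) - 224403} = \sqrt{-58585 + \frac{240024}{-1899 + 6 \sqrt{34}}}$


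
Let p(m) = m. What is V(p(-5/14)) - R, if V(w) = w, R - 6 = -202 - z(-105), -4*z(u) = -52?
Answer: 2921/14 ≈ 208.64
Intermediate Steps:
z(u) = 13 (z(u) = -1/4*(-52) = 13)
R = -209 (R = 6 + (-202 - 1*13) = 6 + (-202 - 13) = 6 - 215 = -209)
V(p(-5/14)) - R = -5/14 - 1*(-209) = -5*1/14 + 209 = -5/14 + 209 = 2921/14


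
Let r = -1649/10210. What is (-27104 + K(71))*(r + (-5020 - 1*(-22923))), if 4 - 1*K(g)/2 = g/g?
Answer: -2476594354569/5105 ≈ -4.8513e+8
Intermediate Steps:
K(g) = 6 (K(g) = 8 - 2*g/g = 8 - 2*1 = 8 - 2 = 6)
r = -1649/10210 (r = -1649*1/10210 = -1649/10210 ≈ -0.16151)
(-27104 + K(71))*(r + (-5020 - 1*(-22923))) = (-27104 + 6)*(-1649/10210 + (-5020 - 1*(-22923))) = -27098*(-1649/10210 + (-5020 + 22923)) = -27098*(-1649/10210 + 17903) = -27098*182787981/10210 = -2476594354569/5105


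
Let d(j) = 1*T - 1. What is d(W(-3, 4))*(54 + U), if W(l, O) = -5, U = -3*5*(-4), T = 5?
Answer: 456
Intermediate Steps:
U = 60 (U = -15*(-4) = 60)
d(j) = 4 (d(j) = 1*5 - 1 = 5 - 1 = 4)
d(W(-3, 4))*(54 + U) = 4*(54 + 60) = 4*114 = 456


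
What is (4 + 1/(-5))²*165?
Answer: 11913/5 ≈ 2382.6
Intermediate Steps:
(4 + 1/(-5))²*165 = (4 - ⅕)²*165 = (19/5)²*165 = (361/25)*165 = 11913/5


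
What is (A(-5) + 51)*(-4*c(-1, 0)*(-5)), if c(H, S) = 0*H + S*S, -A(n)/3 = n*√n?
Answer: 0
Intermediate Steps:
A(n) = -3*n^(3/2) (A(n) = -3*n*√n = -3*n^(3/2))
c(H, S) = S² (c(H, S) = 0 + S² = S²)
(A(-5) + 51)*(-4*c(-1, 0)*(-5)) = (-(-15)*I*√5 + 51)*(-4*0²*(-5)) = (-(-15)*I*√5 + 51)*(-4*0*(-5)) = (15*I*√5 + 51)*(0*(-5)) = (51 + 15*I*√5)*0 = 0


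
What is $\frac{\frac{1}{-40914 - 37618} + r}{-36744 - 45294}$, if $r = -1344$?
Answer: $\frac{105547009}{6442608216} \approx 0.016383$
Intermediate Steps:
$\frac{\frac{1}{-40914 - 37618} + r}{-36744 - 45294} = \frac{\frac{1}{-40914 - 37618} - 1344}{-36744 - 45294} = \frac{\frac{1}{-78532} - 1344}{-82038} = \left(- \frac{1}{78532} - 1344\right) \left(- \frac{1}{82038}\right) = \left(- \frac{105547009}{78532}\right) \left(- \frac{1}{82038}\right) = \frac{105547009}{6442608216}$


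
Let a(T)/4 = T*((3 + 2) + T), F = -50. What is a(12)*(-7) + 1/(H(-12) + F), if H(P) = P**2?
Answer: -536927/94 ≈ -5712.0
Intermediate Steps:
a(T) = 4*T*(5 + T) (a(T) = 4*(T*((3 + 2) + T)) = 4*(T*(5 + T)) = 4*T*(5 + T))
a(12)*(-7) + 1/(H(-12) + F) = (4*12*(5 + 12))*(-7) + 1/((-12)**2 - 50) = (4*12*17)*(-7) + 1/(144 - 50) = 816*(-7) + 1/94 = -5712 + 1/94 = -536927/94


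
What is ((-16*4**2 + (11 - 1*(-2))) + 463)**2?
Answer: 48400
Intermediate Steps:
((-16*4**2 + (11 - 1*(-2))) + 463)**2 = ((-16*16 + (11 + 2)) + 463)**2 = ((-256 + 13) + 463)**2 = (-243 + 463)**2 = 220**2 = 48400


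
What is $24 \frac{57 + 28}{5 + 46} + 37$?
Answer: $77$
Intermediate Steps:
$24 \frac{57 + 28}{5 + 46} + 37 = 24 \cdot \frac{85}{51} + 37 = 24 \cdot 85 \cdot \frac{1}{51} + 37 = 24 \cdot \frac{5}{3} + 37 = 40 + 37 = 77$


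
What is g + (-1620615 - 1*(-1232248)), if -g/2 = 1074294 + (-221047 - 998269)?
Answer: -98323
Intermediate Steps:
g = 290044 (g = -2*(1074294 + (-221047 - 998269)) = -2*(1074294 - 1219316) = -2*(-145022) = 290044)
g + (-1620615 - 1*(-1232248)) = 290044 + (-1620615 - 1*(-1232248)) = 290044 + (-1620615 + 1232248) = 290044 - 388367 = -98323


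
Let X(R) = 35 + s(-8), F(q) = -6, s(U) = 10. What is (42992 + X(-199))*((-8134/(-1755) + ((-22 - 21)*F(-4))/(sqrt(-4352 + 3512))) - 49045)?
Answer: -3704015599117/1755 - 1850591*I*sqrt(210)/70 ≈ -2.1106e+9 - 3.8311e+5*I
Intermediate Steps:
X(R) = 45 (X(R) = 35 + 10 = 45)
(42992 + X(-199))*((-8134/(-1755) + ((-22 - 21)*F(-4))/(sqrt(-4352 + 3512))) - 49045) = (42992 + 45)*((-8134/(-1755) + ((-22 - 21)*(-6))/(sqrt(-4352 + 3512))) - 49045) = 43037*((-8134*(-1/1755) + (-43*(-6))/(sqrt(-840))) - 49045) = 43037*((8134/1755 + 258/((2*I*sqrt(210)))) - 49045) = 43037*((8134/1755 + 258*(-I*sqrt(210)/420)) - 49045) = 43037*((8134/1755 - 43*I*sqrt(210)/70) - 49045) = 43037*(-86065841/1755 - 43*I*sqrt(210)/70) = -3704015599117/1755 - 1850591*I*sqrt(210)/70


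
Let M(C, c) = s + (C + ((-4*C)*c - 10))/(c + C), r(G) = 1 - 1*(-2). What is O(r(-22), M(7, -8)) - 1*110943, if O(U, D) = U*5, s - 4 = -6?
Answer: -110928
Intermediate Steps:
r(G) = 3 (r(G) = 1 + 2 = 3)
s = -2 (s = 4 - 6 = -2)
M(C, c) = -2 + (-10 + C - 4*C*c)/(C + c) (M(C, c) = -2 + (C + ((-4*C)*c - 10))/(c + C) = -2 + (C + (-4*C*c - 10))/(C + c) = -2 + (C + (-10 - 4*C*c))/(C + c) = -2 + (-10 + C - 4*C*c)/(C + c))
O(U, D) = 5*U
O(r(-22), M(7, -8)) - 1*110943 = 5*3 - 1*110943 = 15 - 110943 = -110928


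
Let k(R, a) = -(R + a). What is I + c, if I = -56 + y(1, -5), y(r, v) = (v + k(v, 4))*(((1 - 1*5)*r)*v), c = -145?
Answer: -281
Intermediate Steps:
k(R, a) = -R - a
y(r, v) = 16*r*v (y(r, v) = (v + (-v - 1*4))*(((1 - 1*5)*r)*v) = (v + (-v - 4))*(((1 - 5)*r)*v) = (v + (-4 - v))*((-4*r)*v) = -(-16)*r*v = 16*r*v)
I = -136 (I = -56 + 16*1*(-5) = -56 - 80 = -136)
I + c = -136 - 145 = -281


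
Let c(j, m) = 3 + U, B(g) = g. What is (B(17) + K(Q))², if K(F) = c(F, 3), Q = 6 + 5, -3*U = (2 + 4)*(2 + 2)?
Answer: 144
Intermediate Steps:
U = -8 (U = -(2 + 4)*(2 + 2)/3 = -2*4 = -⅓*24 = -8)
Q = 11
c(j, m) = -5 (c(j, m) = 3 - 8 = -5)
K(F) = -5
(B(17) + K(Q))² = (17 - 5)² = 12² = 144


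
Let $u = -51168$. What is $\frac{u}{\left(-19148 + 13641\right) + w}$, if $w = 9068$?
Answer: $- \frac{17056}{1187} \approx -14.369$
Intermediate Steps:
$\frac{u}{\left(-19148 + 13641\right) + w} = - \frac{51168}{\left(-19148 + 13641\right) + 9068} = - \frac{51168}{-5507 + 9068} = - \frac{51168}{3561} = \left(-51168\right) \frac{1}{3561} = - \frac{17056}{1187}$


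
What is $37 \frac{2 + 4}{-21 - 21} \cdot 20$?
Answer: $- \frac{740}{7} \approx -105.71$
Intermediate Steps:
$37 \frac{2 + 4}{-21 - 21} \cdot 20 = 37 \frac{6}{-42} \cdot 20 = 37 \cdot 6 \left(- \frac{1}{42}\right) 20 = 37 \left(- \frac{1}{7}\right) 20 = \left(- \frac{37}{7}\right) 20 = - \frac{740}{7}$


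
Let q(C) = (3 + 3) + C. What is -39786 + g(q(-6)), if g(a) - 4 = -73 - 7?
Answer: -39862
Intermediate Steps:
q(C) = 6 + C
g(a) = -76 (g(a) = 4 + (-73 - 7) = 4 - 80 = -76)
-39786 + g(q(-6)) = -39786 - 76 = -39862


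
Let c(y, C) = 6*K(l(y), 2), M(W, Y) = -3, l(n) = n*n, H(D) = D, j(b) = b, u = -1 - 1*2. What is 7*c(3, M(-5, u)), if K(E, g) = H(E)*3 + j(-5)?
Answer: 924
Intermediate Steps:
u = -3 (u = -1 - 2 = -3)
l(n) = n²
K(E, g) = -5 + 3*E (K(E, g) = E*3 - 5 = 3*E - 5 = -5 + 3*E)
c(y, C) = -30 + 18*y² (c(y, C) = 6*(-5 + 3*y²) = -30 + 18*y²)
7*c(3, M(-5, u)) = 7*(-30 + 18*3²) = 7*(-30 + 18*9) = 7*(-30 + 162) = 7*132 = 924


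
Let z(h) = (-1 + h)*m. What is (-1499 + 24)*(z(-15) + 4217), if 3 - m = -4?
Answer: -6054875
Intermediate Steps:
m = 7 (m = 3 - 1*(-4) = 3 + 4 = 7)
z(h) = -7 + 7*h (z(h) = (-1 + h)*7 = -7 + 7*h)
(-1499 + 24)*(z(-15) + 4217) = (-1499 + 24)*((-7 + 7*(-15)) + 4217) = -1475*((-7 - 105) + 4217) = -1475*(-112 + 4217) = -1475*4105 = -6054875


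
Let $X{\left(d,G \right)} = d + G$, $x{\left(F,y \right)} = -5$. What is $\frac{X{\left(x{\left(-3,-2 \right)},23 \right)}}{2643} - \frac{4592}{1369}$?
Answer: $- \frac{4037338}{1206089} \approx -3.3475$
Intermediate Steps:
$X{\left(d,G \right)} = G + d$
$\frac{X{\left(x{\left(-3,-2 \right)},23 \right)}}{2643} - \frac{4592}{1369} = \frac{23 - 5}{2643} - \frac{4592}{1369} = 18 \cdot \frac{1}{2643} - \frac{4592}{1369} = \frac{6}{881} - \frac{4592}{1369} = - \frac{4037338}{1206089}$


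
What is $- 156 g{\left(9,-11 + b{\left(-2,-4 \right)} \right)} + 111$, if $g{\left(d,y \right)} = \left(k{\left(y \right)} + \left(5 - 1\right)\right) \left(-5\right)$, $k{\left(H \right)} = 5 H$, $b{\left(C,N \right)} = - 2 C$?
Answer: $-24069$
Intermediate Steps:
$g{\left(d,y \right)} = -20 - 25 y$ ($g{\left(d,y \right)} = \left(5 y + \left(5 - 1\right)\right) \left(-5\right) = \left(5 y + 4\right) \left(-5\right) = \left(4 + 5 y\right) \left(-5\right) = -20 - 25 y$)
$- 156 g{\left(9,-11 + b{\left(-2,-4 \right)} \right)} + 111 = - 156 \left(-20 - 25 \left(-11 - -4\right)\right) + 111 = - 156 \left(-20 - 25 \left(-11 + 4\right)\right) + 111 = - 156 \left(-20 - -175\right) + 111 = - 156 \left(-20 + 175\right) + 111 = \left(-156\right) 155 + 111 = -24180 + 111 = -24069$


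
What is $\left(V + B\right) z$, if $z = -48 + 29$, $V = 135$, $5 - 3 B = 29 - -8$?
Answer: $- \frac{7087}{3} \approx -2362.3$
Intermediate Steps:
$B = - \frac{32}{3}$ ($B = \frac{5}{3} - \frac{29 - -8}{3} = \frac{5}{3} - \frac{29 + 8}{3} = \frac{5}{3} - \frac{37}{3} = - \frac{32}{3} \approx -10.667$)
$z = -19$
$\left(V + B\right) z = \left(135 - \frac{32}{3}\right) \left(-19\right) = \frac{373}{3} \left(-19\right) = - \frac{7087}{3}$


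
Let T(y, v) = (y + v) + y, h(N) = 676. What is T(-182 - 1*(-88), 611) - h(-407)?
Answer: -253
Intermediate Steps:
T(y, v) = v + 2*y (T(y, v) = (v + y) + y = v + 2*y)
T(-182 - 1*(-88), 611) - h(-407) = (611 + 2*(-182 - 1*(-88))) - 1*676 = (611 + 2*(-182 + 88)) - 676 = (611 + 2*(-94)) - 676 = (611 - 188) - 676 = 423 - 676 = -253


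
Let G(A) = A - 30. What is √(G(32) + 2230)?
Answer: 6*√62 ≈ 47.244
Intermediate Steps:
G(A) = -30 + A
√(G(32) + 2230) = √((-30 + 32) + 2230) = √(2 + 2230) = √2232 = 6*√62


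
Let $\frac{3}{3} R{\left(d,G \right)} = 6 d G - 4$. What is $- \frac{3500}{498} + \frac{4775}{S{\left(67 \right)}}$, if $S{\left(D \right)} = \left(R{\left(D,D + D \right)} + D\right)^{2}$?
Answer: $- \frac{1696655380925}{241409879163} \approx -7.0281$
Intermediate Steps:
$R{\left(d,G \right)} = -4 + 6 G d$ ($R{\left(d,G \right)} = 6 d G - 4 = 6 G d - 4 = -4 + 6 G d$)
$S{\left(D \right)} = \left(-4 + D + 12 D^{2}\right)^{2}$ ($S{\left(D \right)} = \left(\left(-4 + 6 \left(D + D\right) D\right) + D\right)^{2} = \left(\left(-4 + 6 \cdot 2 D D\right) + D\right)^{2} = \left(\left(-4 + 12 D^{2}\right) + D\right)^{2} = \left(-4 + D + 12 D^{2}\right)^{2}$)
$- \frac{3500}{498} + \frac{4775}{S{\left(67 \right)}} = - \frac{3500}{498} + \frac{4775}{\left(-4 + 67 + 12 \cdot 67^{2}\right)^{2}} = \left(-3500\right) \frac{1}{498} + \frac{4775}{\left(-4 + 67 + 12 \cdot 4489\right)^{2}} = - \frac{1750}{249} + \frac{4775}{\left(-4 + 67 + 53868\right)^{2}} = - \frac{1750}{249} + \frac{4775}{53931^{2}} = - \frac{1750}{249} + \frac{4775}{2908552761} = - \frac{1696655380925}{241409879163}$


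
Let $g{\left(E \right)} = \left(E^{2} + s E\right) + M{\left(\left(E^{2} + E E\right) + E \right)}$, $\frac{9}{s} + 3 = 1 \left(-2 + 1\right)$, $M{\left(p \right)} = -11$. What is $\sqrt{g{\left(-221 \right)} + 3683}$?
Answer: $\frac{\sqrt{212041}}{2} \approx 230.24$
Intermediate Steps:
$s = - \frac{9}{4}$ ($s = \frac{9}{-3 + 1 \left(-2 + 1\right)} = \frac{9}{-3 + 1 \left(-1\right)} = \frac{9}{-3 - 1} = \frac{9}{-4} = 9 \left(- \frac{1}{4}\right) = - \frac{9}{4} \approx -2.25$)
$g{\left(E \right)} = -11 + E^{2} - \frac{9 E}{4}$ ($g{\left(E \right)} = \left(E^{2} - \frac{9 E}{4}\right) - 11 = -11 + E^{2} - \frac{9 E}{4}$)
$\sqrt{g{\left(-221 \right)} + 3683} = \sqrt{\left(-11 + \left(-221\right)^{2} - - \frac{1989}{4}\right) + 3683} = \sqrt{\left(-11 + 48841 + \frac{1989}{4}\right) + 3683} = \sqrt{\frac{197309}{4} + 3683} = \sqrt{\frac{212041}{4}} = \frac{\sqrt{212041}}{2}$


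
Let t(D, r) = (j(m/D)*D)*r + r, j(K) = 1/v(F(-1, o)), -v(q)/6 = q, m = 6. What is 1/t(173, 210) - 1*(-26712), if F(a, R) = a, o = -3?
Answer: 167350681/6265 ≈ 26712.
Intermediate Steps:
v(q) = -6*q
j(K) = ⅙ (j(K) = 1/(-6*(-1)) = 1/6 = ⅙)
t(D, r) = r + D*r/6 (t(D, r) = (D/6)*r + r = D*r/6 + r = r + D*r/6)
1/t(173, 210) - 1*(-26712) = 1/((⅙)*210*(6 + 173)) - 1*(-26712) = 1/((⅙)*210*179) + 26712 = 1/6265 + 26712 = 167350681/6265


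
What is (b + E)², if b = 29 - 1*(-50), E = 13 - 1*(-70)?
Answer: 26244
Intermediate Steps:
E = 83 (E = 13 + 70 = 83)
b = 79 (b = 29 + 50 = 79)
(b + E)² = (79 + 83)² = 162² = 26244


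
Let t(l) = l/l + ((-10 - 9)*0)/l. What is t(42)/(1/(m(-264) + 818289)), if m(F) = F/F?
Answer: 818290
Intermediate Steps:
m(F) = 1
t(l) = 1 (t(l) = 1 + (-19*0)/l = 1 + 0/l = 1 + 0 = 1)
t(42)/(1/(m(-264) + 818289)) = 1/1/(1 + 818289) = 1/1/818290 = 1/(1/818290) = 1*818290 = 818290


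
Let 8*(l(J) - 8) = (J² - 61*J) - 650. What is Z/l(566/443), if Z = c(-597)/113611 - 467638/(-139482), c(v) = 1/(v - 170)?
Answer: -48762857106247909/1204107244912130832 ≈ -0.040497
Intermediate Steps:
c(v) = 1/(-170 + v)
l(J) = -293/4 - 61*J/8 + J²/8 (l(J) = 8 + ((J² - 61*J) - 650)/8 = 8 + (-650 + J² - 61*J)/8 = 8 + (-325/4 - 61*J/8 + J²/8) = -293/4 - 61*J/8 + J²/8)
Z = 496948846682/148224522537 (Z = 1/(-170 - 597*113611) - 467638/(-139482) = (1/113611)/(-767) - 467638*(-1/139482) = -1/767*1/113611 + 233819/69741 = -1/87139637 + 233819/69741 = 496948846682/148224522537 ≈ 3.3527)
Z/l(566/443) = 496948846682/(148224522537*(-293/4 - 17263/(4*443) + (566/443)²/8)) = 496948846682/(148224522537*(-293/4 - 17263/(4*443) + (566*(1/443))²/8)) = 496948846682/(148224522537*(-293/4 - 61/8*566/443 + (566/443)²/8)) = 496948846682/(148224522537*(-293/4 - 17263/1772 + (⅛)*(320356/196249))) = 496948846682/(148224522537*(-293/4 - 17263/1772 + 80089/392498)) = 496948846682/(148224522537*(-16247072/196249)) = (496948846682/148224522537)*(-196249/16247072) = -48762857106247909/1204107244912130832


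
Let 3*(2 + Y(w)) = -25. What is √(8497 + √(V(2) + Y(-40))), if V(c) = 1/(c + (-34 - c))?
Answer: √(88402788 + 102*I*√107814)/102 ≈ 92.179 + 0.017461*I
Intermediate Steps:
Y(w) = -31/3 (Y(w) = -2 + (⅓)*(-25) = -2 - 25/3 = -31/3)
V(c) = -1/34 (V(c) = 1/(-34) = -1/34)
√(8497 + √(V(2) + Y(-40))) = √(8497 + √(-1/34 - 31/3)) = √(8497 + √(-1057/102)) = √(8497 + I*√107814/102)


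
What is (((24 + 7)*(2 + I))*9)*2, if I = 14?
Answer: 8928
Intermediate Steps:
(((24 + 7)*(2 + I))*9)*2 = (((24 + 7)*(2 + 14))*9)*2 = ((31*16)*9)*2 = (496*9)*2 = 4464*2 = 8928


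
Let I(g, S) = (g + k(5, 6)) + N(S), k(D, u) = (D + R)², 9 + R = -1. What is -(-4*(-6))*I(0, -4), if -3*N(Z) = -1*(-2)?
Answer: -584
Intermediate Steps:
R = -10 (R = -9 - 1 = -10)
N(Z) = -⅔ (N(Z) = -(-1)*(-2)/3 = -⅓*2 = -⅔)
k(D, u) = (-10 + D)² (k(D, u) = (D - 10)² = (-10 + D)²)
I(g, S) = 73/3 + g (I(g, S) = (g + (-10 + 5)²) - ⅔ = (g + (-5)²) - ⅔ = (g + 25) - ⅔ = (25 + g) - ⅔ = 73/3 + g)
-(-4*(-6))*I(0, -4) = -(-4*(-6))*(73/3 + 0) = -24*73/3 = -1*584 = -584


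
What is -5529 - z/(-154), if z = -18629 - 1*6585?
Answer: -62620/11 ≈ -5692.7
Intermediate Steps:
z = -25214 (z = -18629 - 6585 = -25214)
-5529 - z/(-154) = -5529 - (-25214)/(-154) = -5529 - (-25214)*(-1)/154 = -5529 - 1*1801/11 = -5529 - 1801/11 = -62620/11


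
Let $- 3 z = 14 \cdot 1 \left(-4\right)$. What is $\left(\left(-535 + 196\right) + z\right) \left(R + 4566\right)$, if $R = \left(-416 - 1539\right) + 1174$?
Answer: $- \frac{3637385}{3} \approx -1.2125 \cdot 10^{6}$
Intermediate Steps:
$z = \frac{56}{3}$ ($z = - \frac{14 \cdot 1 \left(-4\right)}{3} = - \frac{14 \left(-4\right)}{3} = \left(- \frac{1}{3}\right) \left(-56\right) = \frac{56}{3} \approx 18.667$)
$R = -781$ ($R = \left(-416 - 1539\right) + 1174 = -1955 + 1174 = -781$)
$\left(\left(-535 + 196\right) + z\right) \left(R + 4566\right) = \left(\left(-535 + 196\right) + \frac{56}{3}\right) \left(-781 + 4566\right) = \left(-339 + \frac{56}{3}\right) 3785 = \left(- \frac{961}{3}\right) 3785 = - \frac{3637385}{3}$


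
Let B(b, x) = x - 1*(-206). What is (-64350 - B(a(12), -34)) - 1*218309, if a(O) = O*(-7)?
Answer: -282831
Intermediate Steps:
a(O) = -7*O
B(b, x) = 206 + x (B(b, x) = x + 206 = 206 + x)
(-64350 - B(a(12), -34)) - 1*218309 = (-64350 - (206 - 34)) - 1*218309 = (-64350 - 1*172) - 218309 = (-64350 - 172) - 218309 = -64522 - 218309 = -282831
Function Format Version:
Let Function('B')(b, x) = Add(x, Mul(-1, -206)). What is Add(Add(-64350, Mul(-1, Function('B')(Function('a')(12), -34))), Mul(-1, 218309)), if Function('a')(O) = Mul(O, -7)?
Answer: -282831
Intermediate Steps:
Function('a')(O) = Mul(-7, O)
Function('B')(b, x) = Add(206, x) (Function('B')(b, x) = Add(x, 206) = Add(206, x))
Add(Add(-64350, Mul(-1, Function('B')(Function('a')(12), -34))), Mul(-1, 218309)) = Add(Add(-64350, Mul(-1, Add(206, -34))), Mul(-1, 218309)) = Add(Add(-64350, Mul(-1, 172)), -218309) = Add(Add(-64350, -172), -218309) = Add(-64522, -218309) = -282831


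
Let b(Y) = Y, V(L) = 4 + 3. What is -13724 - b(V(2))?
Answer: -13731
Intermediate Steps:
V(L) = 7
-13724 - b(V(2)) = -13724 - 1*7 = -13724 - 7 = -13731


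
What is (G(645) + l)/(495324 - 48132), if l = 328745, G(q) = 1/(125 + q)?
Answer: 253133651/344337840 ≈ 0.73513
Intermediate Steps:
(G(645) + l)/(495324 - 48132) = (1/(125 + 645) + 328745)/(495324 - 48132) = (1/770 + 328745)/447192 = (1/770 + 328745)*(1/447192) = (253133651/770)*(1/447192) = 253133651/344337840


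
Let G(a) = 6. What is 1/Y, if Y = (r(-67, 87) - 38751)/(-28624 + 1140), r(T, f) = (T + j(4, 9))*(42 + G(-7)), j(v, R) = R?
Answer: 27484/41535 ≈ 0.66171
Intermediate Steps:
r(T, f) = 432 + 48*T (r(T, f) = (T + 9)*(42 + 6) = (9 + T)*48 = 432 + 48*T)
Y = 41535/27484 (Y = ((432 + 48*(-67)) - 38751)/(-28624 + 1140) = ((432 - 3216) - 38751)/(-27484) = (-2784 - 38751)*(-1/27484) = -41535*(-1/27484) = 41535/27484 ≈ 1.5112)
1/Y = 1/(41535/27484) = 27484/41535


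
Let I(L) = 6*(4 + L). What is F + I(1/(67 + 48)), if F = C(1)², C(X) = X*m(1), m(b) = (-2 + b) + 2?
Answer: 2881/115 ≈ 25.052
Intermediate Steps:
m(b) = b
C(X) = X (C(X) = X*1 = X)
I(L) = 24 + 6*L
F = 1 (F = 1² = 1)
F + I(1/(67 + 48)) = 1 + (24 + 6/(67 + 48)) = 1 + (24 + 6/115) = 1 + 2766/115 = 2881/115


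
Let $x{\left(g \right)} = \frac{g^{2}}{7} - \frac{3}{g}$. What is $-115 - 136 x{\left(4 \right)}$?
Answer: $- \frac{2267}{7} \approx -323.86$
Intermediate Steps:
$x{\left(g \right)} = - \frac{3}{g} + \frac{g^{2}}{7}$ ($x{\left(g \right)} = g^{2} \cdot \frac{1}{7} - \frac{3}{g} = \frac{g^{2}}{7} - \frac{3}{g} = - \frac{3}{g} + \frac{g^{2}}{7}$)
$-115 - 136 x{\left(4 \right)} = -115 - 136 \frac{-21 + 4^{3}}{7 \cdot 4} = -115 - 136 \cdot \frac{1}{7} \cdot \frac{1}{4} \left(-21 + 64\right) = -115 - 136 \cdot \frac{1}{7} \cdot \frac{1}{4} \cdot 43 = -115 - \frac{1462}{7} = - \frac{2267}{7}$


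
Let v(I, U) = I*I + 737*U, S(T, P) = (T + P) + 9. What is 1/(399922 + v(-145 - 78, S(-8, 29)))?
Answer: 1/471761 ≈ 2.1197e-6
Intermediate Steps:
S(T, P) = 9 + P + T (S(T, P) = (P + T) + 9 = 9 + P + T)
v(I, U) = I**2 + 737*U
1/(399922 + v(-145 - 78, S(-8, 29))) = 1/(399922 + ((-145 - 78)**2 + 737*(9 + 29 - 8))) = 1/(399922 + ((-223)**2 + 737*30)) = 1/(399922 + (49729 + 22110)) = 1/(399922 + 71839) = 1/471761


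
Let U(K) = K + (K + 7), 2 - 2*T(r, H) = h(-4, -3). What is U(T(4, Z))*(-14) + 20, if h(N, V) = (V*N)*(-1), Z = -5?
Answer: -274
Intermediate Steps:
h(N, V) = -N*V (h(N, V) = (N*V)*(-1) = -N*V)
T(r, H) = 7 (T(r, H) = 1 - (-1)*(-4)*(-3)/2 = 1 - ½*(-12) = 1 + 6 = 7)
U(K) = 7 + 2*K (U(K) = K + (7 + K) = 7 + 2*K)
U(T(4, Z))*(-14) + 20 = (7 + 2*7)*(-14) + 20 = (7 + 14)*(-14) + 20 = 21*(-14) + 20 = -294 + 20 = -274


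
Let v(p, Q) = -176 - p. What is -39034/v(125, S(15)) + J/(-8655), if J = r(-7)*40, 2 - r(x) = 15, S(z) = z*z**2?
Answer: 67599158/521031 ≈ 129.74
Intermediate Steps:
S(z) = z**3
r(x) = -13 (r(x) = 2 - 1*15 = 2 - 15 = -13)
J = -520 (J = -13*40 = -520)
-39034/v(125, S(15)) + J/(-8655) = -39034/(-176 - 1*125) - 520/(-8655) = -39034/(-176 - 125) - 520*(-1/8655) = -39034/(-301) + 104/1731 = -39034*(-1/301) + 104/1731 = 39034/301 + 104/1731 = 67599158/521031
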